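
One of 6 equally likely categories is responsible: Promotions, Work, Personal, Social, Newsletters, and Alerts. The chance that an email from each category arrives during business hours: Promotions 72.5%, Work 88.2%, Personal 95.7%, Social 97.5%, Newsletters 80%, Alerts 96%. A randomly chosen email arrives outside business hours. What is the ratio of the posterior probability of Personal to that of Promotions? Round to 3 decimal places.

0.156

Taking complements, P(off-hours | each) = Promotions 0.275, Work 0.118, Personal 0.043, Social 0.025, Newsletters 0.2, Alerts 0.04.
With a uniform prior (1/6 each), posterior ∝ likelihood:
  Promotions: 0.275
  Work: 0.118
  Personal: 0.043
  Social: 0.025
  Newsletters: 0.2
  Alerts: 0.04
Normalizing constant = 0.701.
The ratio is 0.043 / 0.275 (the normalizer cancels) = 0.156.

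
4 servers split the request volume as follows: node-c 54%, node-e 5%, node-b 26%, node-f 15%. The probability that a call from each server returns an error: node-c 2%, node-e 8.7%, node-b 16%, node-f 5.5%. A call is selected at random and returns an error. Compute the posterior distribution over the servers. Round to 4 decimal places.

node-c 0.1662, node-e 0.0669, node-b 0.6400, node-f 0.1269

Unnormalized posteriors (prior × likelihood):
  node-c: 0.54 × 0.02 = 0.0108
  node-e: 0.05 × 0.087 = 0.00435
  node-b: 0.26 × 0.16 = 0.0416
  node-f: 0.15 × 0.055 = 0.00825
Normalizing constant = 0.065.
P(node-c | error) = 0.0108/0.065 ≈ 0.1662
P(node-e | error) = 0.00435/0.065 ≈ 0.0669
P(node-b | error) = 0.0416/0.065 ≈ 0.6400
P(node-f | error) = 0.00825/0.065 ≈ 0.1269
(Check: 0.1662+0.0669+0.6400+0.1269 = 1.0000.)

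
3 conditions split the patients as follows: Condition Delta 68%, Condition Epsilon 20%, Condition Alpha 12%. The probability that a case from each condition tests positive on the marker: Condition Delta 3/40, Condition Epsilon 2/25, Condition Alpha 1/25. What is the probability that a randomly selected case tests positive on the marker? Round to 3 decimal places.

Prior × likelihood for each hypothesis:
  Condition Delta: 0.68 × 0.075 = 0.051
  Condition Epsilon: 0.2 × 0.08 = 0.016
  Condition Alpha: 0.12 × 0.04 = 0.0048
P(marker-positive) = 0.051 + 0.016 + 0.0048 = 0.0718 → 0.072.

0.072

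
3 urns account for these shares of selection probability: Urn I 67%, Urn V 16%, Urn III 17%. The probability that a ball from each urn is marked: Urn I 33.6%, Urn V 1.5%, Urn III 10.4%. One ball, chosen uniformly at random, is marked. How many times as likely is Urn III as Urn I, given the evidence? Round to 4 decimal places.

0.0785

Compute prior × likelihood for every hypothesis:
  Urn I: 0.67 × 0.336 = 0.22512
  Urn V: 0.16 × 0.015 = 0.0024
  Urn III: 0.17 × 0.104 = 0.01768
Sum = 0.2452.
The ratio is 0.01768 / 0.22512 (the normalizer cancels) = 0.0785.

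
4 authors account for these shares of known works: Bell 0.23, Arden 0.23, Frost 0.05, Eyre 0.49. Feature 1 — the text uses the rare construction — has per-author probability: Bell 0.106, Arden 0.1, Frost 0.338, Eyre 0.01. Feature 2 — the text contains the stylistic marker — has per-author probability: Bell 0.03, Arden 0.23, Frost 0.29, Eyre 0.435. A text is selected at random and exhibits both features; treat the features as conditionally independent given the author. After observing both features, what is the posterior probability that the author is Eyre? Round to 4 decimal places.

Unnormalized posteriors (prior × likelihood):
  Bell: 0.23 × 0.106 × 0.03 = 0.0007314
  Arden: 0.23 × 0.1 × 0.23 = 0.00529
  Frost: 0.05 × 0.338 × 0.29 = 0.004901
  Eyre: 0.49 × 0.01 × 0.435 = 0.0021315
Total = 0.0130539.
P(Eyre | evidence) = 0.0021315 / 0.0130539 ≈ 0.1633.

0.1633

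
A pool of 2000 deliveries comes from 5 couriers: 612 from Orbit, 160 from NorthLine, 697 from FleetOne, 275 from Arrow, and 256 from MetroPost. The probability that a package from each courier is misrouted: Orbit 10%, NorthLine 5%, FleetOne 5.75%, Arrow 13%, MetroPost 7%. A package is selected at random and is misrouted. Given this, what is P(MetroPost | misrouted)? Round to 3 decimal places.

Prior × likelihood for each hypothesis:
  Orbit: 0.306 × 0.1 = 0.0306
  NorthLine: 0.08 × 0.05 = 0.004
  FleetOne: 0.3485 × 0.0575 = 0.02003875
  Arrow: 0.1375 × 0.13 = 0.017875
  MetroPost: 0.128 × 0.07 = 0.00896
Total = 0.08147375.
P(MetroPost | evidence) = 0.00896 / 0.08147375 ≈ 0.110.

0.110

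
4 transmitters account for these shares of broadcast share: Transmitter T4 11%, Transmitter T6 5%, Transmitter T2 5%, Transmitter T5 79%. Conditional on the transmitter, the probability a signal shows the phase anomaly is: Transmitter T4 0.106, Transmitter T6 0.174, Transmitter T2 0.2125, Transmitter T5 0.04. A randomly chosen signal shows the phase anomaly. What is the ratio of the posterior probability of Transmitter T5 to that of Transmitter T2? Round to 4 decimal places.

Compute prior × likelihood for every hypothesis:
  Transmitter T4: 0.11 × 0.106 = 0.01166
  Transmitter T6: 0.05 × 0.174 = 0.0087
  Transmitter T2: 0.05 × 0.2125 = 0.010625
  Transmitter T5: 0.79 × 0.04 = 0.0316
Sum = 0.062585.
The ratio is 0.0316 / 0.010625 (the normalizer cancels) = 2.9741.

2.9741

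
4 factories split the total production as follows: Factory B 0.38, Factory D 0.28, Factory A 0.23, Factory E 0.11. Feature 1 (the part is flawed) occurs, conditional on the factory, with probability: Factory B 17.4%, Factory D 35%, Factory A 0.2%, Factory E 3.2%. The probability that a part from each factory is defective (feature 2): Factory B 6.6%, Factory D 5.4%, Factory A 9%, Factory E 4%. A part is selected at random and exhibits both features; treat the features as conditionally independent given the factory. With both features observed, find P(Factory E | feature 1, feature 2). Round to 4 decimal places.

Unnormalized posteriors (prior × likelihood):
  Factory B: 0.38 × 0.174 × 0.066 = 0.00436392
  Factory D: 0.28 × 0.35 × 0.054 = 0.005292
  Factory A: 0.23 × 0.002 × 0.09 = 0.0000414
  Factory E: 0.11 × 0.032 × 0.04 = 0.0001408
Sum = 0.00983812.
P(Factory E | evidence) = 0.0001408 / 0.00983812 ≈ 0.0143.

0.0143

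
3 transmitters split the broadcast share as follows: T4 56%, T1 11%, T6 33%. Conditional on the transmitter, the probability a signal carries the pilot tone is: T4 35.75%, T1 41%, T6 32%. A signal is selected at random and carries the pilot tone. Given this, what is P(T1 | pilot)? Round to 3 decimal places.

0.129

Unnormalized posteriors (prior × likelihood):
  T4: 0.56 × 0.3575 = 0.2002
  T1: 0.11 × 0.41 = 0.0451
  T6: 0.33 × 0.32 = 0.1056
Total = 0.3509.
P(T1 | evidence) = 0.0451 / 0.3509 ≈ 0.129.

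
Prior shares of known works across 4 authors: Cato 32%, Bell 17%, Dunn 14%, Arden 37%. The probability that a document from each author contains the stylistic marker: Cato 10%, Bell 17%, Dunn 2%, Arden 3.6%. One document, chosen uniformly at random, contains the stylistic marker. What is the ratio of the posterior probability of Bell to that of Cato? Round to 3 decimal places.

0.903

Prior × likelihood for each hypothesis:
  Cato: 0.32 × 0.1 = 0.032
  Bell: 0.17 × 0.17 = 0.0289
  Dunn: 0.14 × 0.02 = 0.0028
  Arden: 0.37 × 0.036 = 0.01332
Normalizing constant = 0.07702.
The ratio is 0.0289 / 0.032 (the normalizer cancels) = 0.903.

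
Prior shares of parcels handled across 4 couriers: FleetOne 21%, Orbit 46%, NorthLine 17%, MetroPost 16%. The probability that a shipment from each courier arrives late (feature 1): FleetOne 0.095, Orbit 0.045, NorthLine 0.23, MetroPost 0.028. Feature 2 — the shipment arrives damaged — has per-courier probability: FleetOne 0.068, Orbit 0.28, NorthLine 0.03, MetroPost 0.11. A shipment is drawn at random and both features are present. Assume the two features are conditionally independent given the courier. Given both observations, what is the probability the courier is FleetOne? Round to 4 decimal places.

By Bayes' rule, posterior ∝ prior × likelihood:
  FleetOne: 0.21 × 0.095 × 0.068 = 0.0013566
  Orbit: 0.46 × 0.045 × 0.28 = 0.005796
  NorthLine: 0.17 × 0.23 × 0.03 = 0.001173
  MetroPost: 0.16 × 0.028 × 0.11 = 0.0004928
Normalizing constant = 0.0088184.
P(FleetOne | evidence) = 0.0013566 / 0.0088184 ≈ 0.1538.

0.1538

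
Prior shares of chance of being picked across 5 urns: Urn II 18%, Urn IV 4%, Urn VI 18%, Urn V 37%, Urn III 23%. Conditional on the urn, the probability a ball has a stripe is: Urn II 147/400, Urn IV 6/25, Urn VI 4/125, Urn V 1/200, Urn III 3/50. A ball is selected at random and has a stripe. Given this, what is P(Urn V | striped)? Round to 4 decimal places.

Compute prior × likelihood for every hypothesis:
  Urn II: 0.18 × 0.3675 = 0.06615
  Urn IV: 0.04 × 0.24 = 0.0096
  Urn VI: 0.18 × 0.032 = 0.00576
  Urn V: 0.37 × 0.005 = 0.00185
  Urn III: 0.23 × 0.06 = 0.0138
Normalizing constant = 0.09716.
P(Urn V | evidence) = 0.00185 / 0.09716 ≈ 0.0190.

0.0190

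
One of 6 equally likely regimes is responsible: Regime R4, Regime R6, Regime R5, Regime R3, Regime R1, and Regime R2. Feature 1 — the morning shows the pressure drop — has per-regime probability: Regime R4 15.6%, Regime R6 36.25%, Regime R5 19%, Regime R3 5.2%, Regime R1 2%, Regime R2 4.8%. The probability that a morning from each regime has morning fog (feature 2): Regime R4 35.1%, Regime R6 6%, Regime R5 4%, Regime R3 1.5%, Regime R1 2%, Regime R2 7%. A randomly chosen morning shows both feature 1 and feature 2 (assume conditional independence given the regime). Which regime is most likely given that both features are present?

Regime R4

With a uniform prior (1/6 each), posterior ∝ likelihood:
  Regime R4: 0.156 × 0.351 = 0.054756
  Regime R6: 0.3625 × 0.06 = 0.02175
  Regime R5: 0.19 × 0.04 = 0.0076
  Regime R3: 0.052 × 0.015 = 0.00078
  Regime R1: 0.02 × 0.02 = 0.0004
  Regime R2: 0.048 × 0.07 = 0.00336
Total = 0.088646.
Largest term belongs to Regime R4, so Regime R4 is most probable.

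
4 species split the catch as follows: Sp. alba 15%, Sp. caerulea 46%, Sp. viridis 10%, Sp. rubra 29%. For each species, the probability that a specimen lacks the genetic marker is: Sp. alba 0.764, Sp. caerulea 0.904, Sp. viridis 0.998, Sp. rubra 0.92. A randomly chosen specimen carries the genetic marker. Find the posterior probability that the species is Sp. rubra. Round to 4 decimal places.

Taking complements, P(marker | each) = Sp. alba 0.236, Sp. caerulea 0.096, Sp. viridis 0.002, Sp. rubra 0.08.
Prior × likelihood for each hypothesis:
  Sp. alba: 0.15 × 0.236 = 0.0354
  Sp. caerulea: 0.46 × 0.096 = 0.04416
  Sp. viridis: 0.1 × 0.002 = 0.0002
  Sp. rubra: 0.29 × 0.08 = 0.0232
Sum = 0.10296.
P(Sp. rubra | evidence) = 0.0232 / 0.10296 ≈ 0.2253.

0.2253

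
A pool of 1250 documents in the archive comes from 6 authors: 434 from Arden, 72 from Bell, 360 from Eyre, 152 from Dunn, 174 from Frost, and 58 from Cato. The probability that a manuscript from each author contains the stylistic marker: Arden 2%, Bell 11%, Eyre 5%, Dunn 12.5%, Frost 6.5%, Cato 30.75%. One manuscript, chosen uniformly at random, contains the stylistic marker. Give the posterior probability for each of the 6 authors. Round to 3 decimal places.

Compute prior × likelihood for every hypothesis:
  Arden: 0.3472 × 0.02 = 0.006944
  Bell: 0.0576 × 0.11 = 0.006336
  Eyre: 0.288 × 0.05 = 0.0144
  Dunn: 0.1216 × 0.125 = 0.0152
  Frost: 0.1392 × 0.065 = 0.009048
  Cato: 0.0464 × 0.3075 = 0.014268
Total = 0.066196.
P(Arden | marker) = 0.006944/0.066196 ≈ 0.105
P(Bell | marker) = 0.006336/0.066196 ≈ 0.096
P(Eyre | marker) = 0.0144/0.066196 ≈ 0.218
P(Dunn | marker) = 0.0152/0.066196 ≈ 0.230
P(Frost | marker) = 0.009048/0.066196 ≈ 0.137
P(Cato | marker) = 0.014268/0.066196 ≈ 0.216
(Check: 0.105+0.096+0.218+0.230+0.137+0.216 = 1.002.)

Arden 0.105, Bell 0.096, Eyre 0.218, Dunn 0.230, Frost 0.137, Cato 0.216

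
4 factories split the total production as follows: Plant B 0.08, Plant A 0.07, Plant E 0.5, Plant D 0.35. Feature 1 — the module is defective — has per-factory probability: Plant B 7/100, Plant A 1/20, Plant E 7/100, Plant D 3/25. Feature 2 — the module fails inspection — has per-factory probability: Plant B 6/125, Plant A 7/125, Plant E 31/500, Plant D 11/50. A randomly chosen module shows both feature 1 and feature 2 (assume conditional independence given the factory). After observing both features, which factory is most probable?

Compute prior × likelihood for every hypothesis:
  Plant B: 0.08 × 0.07 × 0.048 = 0.0002688
  Plant A: 0.07 × 0.05 × 0.056 = 0.000196
  Plant E: 0.5 × 0.07 × 0.062 = 0.00217
  Plant D: 0.35 × 0.12 × 0.22 = 0.00924
Normalizing constant = 0.0118748.
Largest term belongs to Plant D, so Plant D is most probable.

Plant D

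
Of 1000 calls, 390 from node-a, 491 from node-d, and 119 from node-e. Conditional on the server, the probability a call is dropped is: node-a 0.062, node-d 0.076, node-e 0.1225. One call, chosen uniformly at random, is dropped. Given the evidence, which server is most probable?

Compute prior × likelihood for every hypothesis:
  node-a: 0.39 × 0.062 = 0.02418
  node-d: 0.491 × 0.076 = 0.037316
  node-e: 0.119 × 0.1225 = 0.0145775
Normalizing constant = 0.0760735.
Largest term belongs to node-d, so node-d is most probable.

node-d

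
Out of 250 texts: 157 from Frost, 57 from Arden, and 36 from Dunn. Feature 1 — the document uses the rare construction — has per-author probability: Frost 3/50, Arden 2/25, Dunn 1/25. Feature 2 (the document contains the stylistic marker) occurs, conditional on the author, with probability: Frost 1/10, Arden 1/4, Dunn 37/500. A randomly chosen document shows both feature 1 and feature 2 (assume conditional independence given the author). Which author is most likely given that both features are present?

Prior × likelihood for each hypothesis:
  Frost: 0.628 × 0.06 × 0.1 = 0.003768
  Arden: 0.228 × 0.08 × 0.25 = 0.00456
  Dunn: 0.144 × 0.04 × 0.074 = 0.00042624
Normalizing constant = 0.00875424.
Largest term belongs to Arden, so Arden is most probable.

Arden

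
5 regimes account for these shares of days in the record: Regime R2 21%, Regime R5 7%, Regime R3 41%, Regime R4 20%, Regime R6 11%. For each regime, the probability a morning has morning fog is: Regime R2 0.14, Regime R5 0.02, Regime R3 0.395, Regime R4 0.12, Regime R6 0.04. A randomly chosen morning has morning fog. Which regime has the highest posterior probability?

Compute prior × likelihood for every hypothesis:
  Regime R2: 0.21 × 0.14 = 0.0294
  Regime R5: 0.07 × 0.02 = 0.0014
  Regime R3: 0.41 × 0.395 = 0.16195
  Regime R4: 0.2 × 0.12 = 0.024
  Regime R6: 0.11 × 0.04 = 0.0044
Sum = 0.22115.
Largest term belongs to Regime R3, so Regime R3 is most probable.

Regime R3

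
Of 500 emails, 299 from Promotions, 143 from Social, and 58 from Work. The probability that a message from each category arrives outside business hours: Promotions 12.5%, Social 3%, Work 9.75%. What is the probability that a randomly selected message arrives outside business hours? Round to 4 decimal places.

0.0946

Unnormalized posteriors (prior × likelihood):
  Promotions: 0.598 × 0.125 = 0.07475
  Social: 0.286 × 0.03 = 0.00858
  Work: 0.116 × 0.0975 = 0.01131
P(off-hours) = 0.07475 + 0.00858 + 0.01131 = 0.09464 → 0.0946.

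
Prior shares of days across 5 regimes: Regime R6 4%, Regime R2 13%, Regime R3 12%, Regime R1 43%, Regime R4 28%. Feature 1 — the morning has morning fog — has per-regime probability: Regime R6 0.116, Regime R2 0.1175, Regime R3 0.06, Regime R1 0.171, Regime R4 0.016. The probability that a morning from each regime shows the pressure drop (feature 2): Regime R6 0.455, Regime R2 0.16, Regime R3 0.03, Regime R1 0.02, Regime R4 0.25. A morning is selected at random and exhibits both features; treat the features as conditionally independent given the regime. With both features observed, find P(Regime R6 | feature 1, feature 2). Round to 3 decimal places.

Prior × likelihood for each hypothesis:
  Regime R6: 0.04 × 0.116 × 0.455 = 0.0021112
  Regime R2: 0.13 × 0.1175 × 0.16 = 0.002444
  Regime R3: 0.12 × 0.06 × 0.03 = 0.000216
  Regime R1: 0.43 × 0.171 × 0.02 = 0.0014706
  Regime R4: 0.28 × 0.016 × 0.25 = 0.00112
Sum = 0.0073618.
P(Regime R6 | evidence) = 0.0021112 / 0.0073618 ≈ 0.287.

0.287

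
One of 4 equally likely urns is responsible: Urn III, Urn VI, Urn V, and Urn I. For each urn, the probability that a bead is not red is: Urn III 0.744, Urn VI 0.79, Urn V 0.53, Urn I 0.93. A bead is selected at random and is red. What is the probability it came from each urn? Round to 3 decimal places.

Taking complements, P(red | each) = Urn III 0.256, Urn VI 0.21, Urn V 0.47, Urn I 0.07.
Since the prior is uniform, the posterior is proportional to the likelihood:
  Urn III: 0.256
  Urn VI: 0.21
  Urn V: 0.47
  Urn I: 0.07
Normalizing constant = 1.006.
P(Urn III | red) = 0.256/1.006 ≈ 0.254
P(Urn VI | red) = 0.21/1.006 ≈ 0.209
P(Urn V | red) = 0.47/1.006 ≈ 0.467
P(Urn I | red) = 0.07/1.006 ≈ 0.070

Urn III 0.254, Urn VI 0.209, Urn V 0.467, Urn I 0.070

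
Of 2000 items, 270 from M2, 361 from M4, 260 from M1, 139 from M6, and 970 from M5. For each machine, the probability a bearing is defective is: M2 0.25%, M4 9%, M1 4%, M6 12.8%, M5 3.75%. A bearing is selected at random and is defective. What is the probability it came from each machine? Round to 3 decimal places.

M2 0.007, M4 0.332, M1 0.106, M6 0.182, M5 0.372

Unnormalized posteriors (prior × likelihood):
  M2: 0.135 × 0.0025 = 0.0003375
  M4: 0.1805 × 0.09 = 0.016245
  M1: 0.13 × 0.04 = 0.0052
  M6: 0.0695 × 0.128 = 0.008896
  M5: 0.485 × 0.0375 = 0.0181875
Total = 0.048866.
P(M2 | defective) = 0.0003375/0.048866 ≈ 0.007
P(M4 | defective) = 0.016245/0.048866 ≈ 0.332
P(M1 | defective) = 0.0052/0.048866 ≈ 0.106
P(M6 | defective) = 0.008896/0.048866 ≈ 0.182
P(M5 | defective) = 0.0181875/0.048866 ≈ 0.372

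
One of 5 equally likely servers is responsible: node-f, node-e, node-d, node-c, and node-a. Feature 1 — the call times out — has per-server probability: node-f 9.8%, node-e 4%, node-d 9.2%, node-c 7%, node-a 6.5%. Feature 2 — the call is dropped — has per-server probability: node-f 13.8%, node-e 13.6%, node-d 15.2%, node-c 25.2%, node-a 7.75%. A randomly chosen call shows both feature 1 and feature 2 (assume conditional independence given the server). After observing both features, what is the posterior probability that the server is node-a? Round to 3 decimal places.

With a uniform prior (1/5 each), posterior ∝ likelihood:
  node-f: 0.098 × 0.138 = 0.013524
  node-e: 0.04 × 0.136 = 0.00544
  node-d: 0.092 × 0.152 = 0.013984
  node-c: 0.07 × 0.252 = 0.01764
  node-a: 0.065 × 0.0775 = 0.0050375
Total = 0.0556255.
P(node-a | evidence) = 0.0050375 / 0.0556255 ≈ 0.091.

0.091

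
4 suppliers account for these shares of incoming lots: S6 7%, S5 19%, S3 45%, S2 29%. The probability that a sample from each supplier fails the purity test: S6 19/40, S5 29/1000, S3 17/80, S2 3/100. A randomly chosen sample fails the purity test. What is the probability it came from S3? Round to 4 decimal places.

By Bayes' rule, posterior ∝ prior × likelihood:
  S6: 0.07 × 0.475 = 0.03325
  S5: 0.19 × 0.029 = 0.00551
  S3: 0.45 × 0.2125 = 0.095625
  S2: 0.29 × 0.03 = 0.0087
Total = 0.143085.
P(S3 | evidence) = 0.095625 / 0.143085 ≈ 0.6683.

0.6683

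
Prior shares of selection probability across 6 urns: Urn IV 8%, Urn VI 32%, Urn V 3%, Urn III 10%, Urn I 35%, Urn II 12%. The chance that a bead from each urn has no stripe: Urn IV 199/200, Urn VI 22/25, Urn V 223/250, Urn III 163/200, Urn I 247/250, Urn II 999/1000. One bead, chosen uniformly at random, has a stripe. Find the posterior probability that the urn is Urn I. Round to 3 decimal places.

0.065

Taking complements, P(striped | each) = Urn IV 0.005, Urn VI 0.12, Urn V 0.108, Urn III 0.185, Urn I 0.012, Urn II 0.001.
Prior × likelihood for each hypothesis:
  Urn IV: 0.08 × 0.005 = 0.0004
  Urn VI: 0.32 × 0.12 = 0.0384
  Urn V: 0.03 × 0.108 = 0.00324
  Urn III: 0.1 × 0.185 = 0.0185
  Urn I: 0.35 × 0.012 = 0.0042
  Urn II: 0.12 × 0.001 = 0.00012
Total = 0.06486.
P(Urn I | evidence) = 0.0042 / 0.06486 ≈ 0.065.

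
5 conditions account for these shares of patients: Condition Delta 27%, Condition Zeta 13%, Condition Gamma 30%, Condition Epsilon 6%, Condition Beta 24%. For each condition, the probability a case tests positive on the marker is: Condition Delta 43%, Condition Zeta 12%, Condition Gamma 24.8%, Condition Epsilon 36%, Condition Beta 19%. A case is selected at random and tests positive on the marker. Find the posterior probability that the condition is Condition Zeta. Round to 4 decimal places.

By Bayes' rule, posterior ∝ prior × likelihood:
  Condition Delta: 0.27 × 0.43 = 0.1161
  Condition Zeta: 0.13 × 0.12 = 0.0156
  Condition Gamma: 0.3 × 0.248 = 0.0744
  Condition Epsilon: 0.06 × 0.36 = 0.0216
  Condition Beta: 0.24 × 0.19 = 0.0456
Sum = 0.2733.
P(Condition Zeta | evidence) = 0.0156 / 0.2733 ≈ 0.0571.

0.0571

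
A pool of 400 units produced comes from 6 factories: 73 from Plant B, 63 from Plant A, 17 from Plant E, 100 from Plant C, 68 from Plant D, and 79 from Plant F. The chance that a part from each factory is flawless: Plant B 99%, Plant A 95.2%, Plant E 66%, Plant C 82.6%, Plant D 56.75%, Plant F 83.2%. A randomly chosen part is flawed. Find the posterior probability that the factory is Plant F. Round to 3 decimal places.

Taking complements, P(flawed | each) = Plant B 0.01, Plant A 0.048, Plant E 0.34, Plant C 0.174, Plant D 0.4325, Plant F 0.168.
By Bayes' rule, posterior ∝ prior × likelihood:
  Plant B: 0.1825 × 0.01 = 0.001825
  Plant A: 0.1575 × 0.048 = 0.00756
  Plant E: 0.0425 × 0.34 = 0.01445
  Plant C: 0.25 × 0.174 = 0.0435
  Plant D: 0.17 × 0.4325 = 0.073525
  Plant F: 0.1975 × 0.168 = 0.03318
Total = 0.17404.
P(Plant F | evidence) = 0.03318 / 0.17404 ≈ 0.191.

0.191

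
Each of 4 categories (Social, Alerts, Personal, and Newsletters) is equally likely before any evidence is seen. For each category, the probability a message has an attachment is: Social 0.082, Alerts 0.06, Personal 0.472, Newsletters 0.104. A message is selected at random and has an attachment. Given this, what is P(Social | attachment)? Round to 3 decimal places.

With a uniform prior (1/4 each), posterior ∝ likelihood:
  Social: 0.082
  Alerts: 0.06
  Personal: 0.472
  Newsletters: 0.104
Total = 0.718.
P(Social | evidence) = 0.082 / 0.718 ≈ 0.114.

0.114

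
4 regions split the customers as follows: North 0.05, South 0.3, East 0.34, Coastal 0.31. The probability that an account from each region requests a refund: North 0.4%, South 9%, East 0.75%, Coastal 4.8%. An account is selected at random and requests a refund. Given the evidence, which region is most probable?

Prior × likelihood for each hypothesis:
  North: 0.05 × 0.004 = 0.0002
  South: 0.3 × 0.09 = 0.027
  East: 0.34 × 0.0075 = 0.00255
  Coastal: 0.31 × 0.048 = 0.01488
Total = 0.04463.
Largest term belongs to South, so South is most probable.

South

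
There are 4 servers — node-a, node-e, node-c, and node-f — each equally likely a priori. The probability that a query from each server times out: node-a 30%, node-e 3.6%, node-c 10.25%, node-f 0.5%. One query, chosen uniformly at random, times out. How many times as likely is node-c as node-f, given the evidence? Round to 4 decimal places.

Since the prior is uniform, the posterior is proportional to the likelihood:
  node-a: 0.3
  node-e: 0.036
  node-c: 0.1025
  node-f: 0.005
Total = 0.4435.
The ratio is 0.1025 / 0.005 (the normalizer cancels) = 20.5000.

20.5000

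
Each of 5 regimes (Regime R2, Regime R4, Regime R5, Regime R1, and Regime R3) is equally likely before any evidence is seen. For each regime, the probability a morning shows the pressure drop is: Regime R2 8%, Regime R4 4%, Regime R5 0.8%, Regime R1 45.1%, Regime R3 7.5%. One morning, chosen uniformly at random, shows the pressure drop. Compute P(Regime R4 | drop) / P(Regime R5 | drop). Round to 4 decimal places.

5.0000

With a uniform prior (1/5 each), posterior ∝ likelihood:
  Regime R2: 0.08
  Regime R4: 0.04
  Regime R5: 0.008
  Regime R1: 0.451
  Regime R3: 0.075
Normalizing constant = 0.654.
The ratio is 0.04 / 0.008 (the normalizer cancels) = 5.0000.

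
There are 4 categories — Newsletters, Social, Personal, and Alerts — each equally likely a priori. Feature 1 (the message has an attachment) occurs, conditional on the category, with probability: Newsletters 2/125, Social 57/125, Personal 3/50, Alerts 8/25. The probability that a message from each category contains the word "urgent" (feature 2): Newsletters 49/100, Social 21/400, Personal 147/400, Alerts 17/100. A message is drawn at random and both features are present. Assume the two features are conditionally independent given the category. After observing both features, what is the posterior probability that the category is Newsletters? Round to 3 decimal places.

0.072

Since the prior is uniform, the posterior is proportional to the likelihood:
  Newsletters: 0.016 × 0.49 = 0.00784
  Social: 0.456 × 0.0525 = 0.02394
  Personal: 0.06 × 0.3675 = 0.02205
  Alerts: 0.32 × 0.17 = 0.0544
Sum = 0.10823.
P(Newsletters | evidence) = 0.00784 / 0.10823 ≈ 0.072.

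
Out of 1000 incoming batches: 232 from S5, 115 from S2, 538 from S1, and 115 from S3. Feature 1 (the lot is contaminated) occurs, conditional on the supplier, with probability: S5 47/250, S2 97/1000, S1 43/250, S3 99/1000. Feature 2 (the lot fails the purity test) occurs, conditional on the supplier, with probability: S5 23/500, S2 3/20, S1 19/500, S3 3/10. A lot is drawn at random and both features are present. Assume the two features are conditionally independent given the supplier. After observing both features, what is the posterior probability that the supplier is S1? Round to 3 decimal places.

0.331

By Bayes' rule, posterior ∝ prior × likelihood:
  S5: 0.232 × 0.188 × 0.046 = 0.002006336
  S2: 0.115 × 0.097 × 0.15 = 0.00167325
  S1: 0.538 × 0.172 × 0.038 = 0.003516368
  S3: 0.115 × 0.099 × 0.3 = 0.0034155
Sum = 0.010611454.
P(S1 | evidence) = 0.003516368 / 0.010611454 ≈ 0.331.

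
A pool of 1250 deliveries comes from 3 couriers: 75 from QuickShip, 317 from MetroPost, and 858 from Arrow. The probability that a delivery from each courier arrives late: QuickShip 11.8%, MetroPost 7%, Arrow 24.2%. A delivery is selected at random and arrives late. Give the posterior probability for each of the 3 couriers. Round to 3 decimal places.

Compute prior × likelihood for every hypothesis:
  QuickShip: 0.06 × 0.118 = 0.00708
  MetroPost: 0.2536 × 0.07 = 0.017752
  Arrow: 0.6864 × 0.242 = 0.1661088
Sum = 0.1909408.
P(QuickShip | late) = 0.00708/0.1909408 ≈ 0.037
P(MetroPost | late) = 0.017752/0.1909408 ≈ 0.093
P(Arrow | late) = 0.1661088/0.1909408 ≈ 0.870

QuickShip 0.037, MetroPost 0.093, Arrow 0.870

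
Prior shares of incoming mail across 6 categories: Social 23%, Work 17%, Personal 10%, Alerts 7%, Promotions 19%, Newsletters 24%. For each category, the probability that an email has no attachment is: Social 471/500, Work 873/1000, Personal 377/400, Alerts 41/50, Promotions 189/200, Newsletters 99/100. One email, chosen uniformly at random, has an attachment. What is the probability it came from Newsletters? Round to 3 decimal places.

Taking complements, P(attachment | each) = Social 0.058, Work 0.127, Personal 0.0575, Alerts 0.18, Promotions 0.055, Newsletters 0.01.
Compute prior × likelihood for every hypothesis:
  Social: 0.23 × 0.058 = 0.01334
  Work: 0.17 × 0.127 = 0.02159
  Personal: 0.1 × 0.0575 = 0.00575
  Alerts: 0.07 × 0.18 = 0.0126
  Promotions: 0.19 × 0.055 = 0.01045
  Newsletters: 0.24 × 0.01 = 0.0024
Normalizing constant = 0.06613.
P(Newsletters | evidence) = 0.0024 / 0.06613 ≈ 0.036.

0.036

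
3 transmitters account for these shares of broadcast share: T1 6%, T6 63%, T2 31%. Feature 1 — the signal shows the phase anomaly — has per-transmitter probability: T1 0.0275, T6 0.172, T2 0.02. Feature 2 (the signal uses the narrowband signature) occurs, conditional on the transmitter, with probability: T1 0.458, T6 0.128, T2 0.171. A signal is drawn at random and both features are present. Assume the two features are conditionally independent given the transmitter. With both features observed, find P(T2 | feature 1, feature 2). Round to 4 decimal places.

0.0676

Unnormalized posteriors (prior × likelihood):
  T1: 0.06 × 0.0275 × 0.458 = 0.0007557
  T6: 0.63 × 0.172 × 0.128 = 0.01387008
  T2: 0.31 × 0.02 × 0.171 = 0.0010602
Normalizing constant = 0.01568598.
P(T2 | evidence) = 0.0010602 / 0.01568598 ≈ 0.0676.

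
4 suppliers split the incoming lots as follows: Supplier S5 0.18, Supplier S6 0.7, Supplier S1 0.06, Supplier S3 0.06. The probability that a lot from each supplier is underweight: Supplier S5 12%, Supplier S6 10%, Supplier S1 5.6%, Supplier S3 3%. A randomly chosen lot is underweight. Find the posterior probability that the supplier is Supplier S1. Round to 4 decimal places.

Prior × likelihood for each hypothesis:
  Supplier S5: 0.18 × 0.12 = 0.0216
  Supplier S6: 0.7 × 0.1 = 0.07
  Supplier S1: 0.06 × 0.056 = 0.00336
  Supplier S3: 0.06 × 0.03 = 0.0018
Normalizing constant = 0.09676.
P(Supplier S1 | evidence) = 0.00336 / 0.09676 ≈ 0.0347.

0.0347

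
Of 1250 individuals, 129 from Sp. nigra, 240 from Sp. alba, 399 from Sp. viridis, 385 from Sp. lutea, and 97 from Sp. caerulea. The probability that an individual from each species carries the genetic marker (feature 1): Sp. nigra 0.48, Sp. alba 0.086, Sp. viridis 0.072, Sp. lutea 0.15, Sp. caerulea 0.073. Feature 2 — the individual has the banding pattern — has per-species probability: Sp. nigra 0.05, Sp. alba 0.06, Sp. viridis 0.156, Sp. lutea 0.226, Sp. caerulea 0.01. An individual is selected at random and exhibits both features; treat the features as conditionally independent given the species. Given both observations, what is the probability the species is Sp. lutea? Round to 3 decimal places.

0.595

Compute prior × likelihood for every hypothesis:
  Sp. nigra: 0.1032 × 0.48 × 0.05 = 0.0024768
  Sp. alba: 0.192 × 0.086 × 0.06 = 0.00099072
  Sp. viridis: 0.3192 × 0.072 × 0.156 = 0.0035852544
  Sp. lutea: 0.308 × 0.15 × 0.226 = 0.0104412
  Sp. caerulea: 0.0776 × 0.073 × 0.01 = 0.000056648
Normalizing constant = 0.0175506224.
P(Sp. lutea | evidence) = 0.0104412 / 0.0175506224 ≈ 0.595.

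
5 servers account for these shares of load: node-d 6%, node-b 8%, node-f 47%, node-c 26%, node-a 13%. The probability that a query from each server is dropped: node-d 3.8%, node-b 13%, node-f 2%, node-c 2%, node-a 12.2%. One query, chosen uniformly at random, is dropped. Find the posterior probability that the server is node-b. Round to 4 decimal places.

0.2411

Unnormalized posteriors (prior × likelihood):
  node-d: 0.06 × 0.038 = 0.00228
  node-b: 0.08 × 0.13 = 0.0104
  node-f: 0.47 × 0.02 = 0.0094
  node-c: 0.26 × 0.02 = 0.0052
  node-a: 0.13 × 0.122 = 0.01586
Total = 0.04314.
P(node-b | evidence) = 0.0104 / 0.04314 ≈ 0.2411.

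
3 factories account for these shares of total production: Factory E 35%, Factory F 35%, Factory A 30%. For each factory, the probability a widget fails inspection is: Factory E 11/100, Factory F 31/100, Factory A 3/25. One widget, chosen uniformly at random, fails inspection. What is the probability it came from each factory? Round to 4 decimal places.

Factory E 0.2104, Factory F 0.5929, Factory A 0.1967

Prior × likelihood for each hypothesis:
  Factory E: 0.35 × 0.11 = 0.0385
  Factory F: 0.35 × 0.31 = 0.1085
  Factory A: 0.3 × 0.12 = 0.036
Total = 0.183.
P(Factory E | nonconforming) = 0.0385/0.183 ≈ 0.2104
P(Factory F | nonconforming) = 0.1085/0.183 ≈ 0.5929
P(Factory A | nonconforming) = 0.036/0.183 ≈ 0.1967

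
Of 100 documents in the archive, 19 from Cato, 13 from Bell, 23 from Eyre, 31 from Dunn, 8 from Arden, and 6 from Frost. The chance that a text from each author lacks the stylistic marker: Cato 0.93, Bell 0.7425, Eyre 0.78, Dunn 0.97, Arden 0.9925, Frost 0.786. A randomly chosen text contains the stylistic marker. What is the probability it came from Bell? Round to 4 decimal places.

Taking complements, P(marker | each) = Cato 0.07, Bell 0.2575, Eyre 0.22, Dunn 0.03, Arden 0.0075, Frost 0.214.
Prior × likelihood for each hypothesis:
  Cato: 0.19 × 0.07 = 0.0133
  Bell: 0.13 × 0.2575 = 0.033475
  Eyre: 0.23 × 0.22 = 0.0506
  Dunn: 0.31 × 0.03 = 0.0093
  Arden: 0.08 × 0.0075 = 0.0006
  Frost: 0.06 × 0.214 = 0.01284
Normalizing constant = 0.120115.
P(Bell | evidence) = 0.033475 / 0.120115 ≈ 0.2787.

0.2787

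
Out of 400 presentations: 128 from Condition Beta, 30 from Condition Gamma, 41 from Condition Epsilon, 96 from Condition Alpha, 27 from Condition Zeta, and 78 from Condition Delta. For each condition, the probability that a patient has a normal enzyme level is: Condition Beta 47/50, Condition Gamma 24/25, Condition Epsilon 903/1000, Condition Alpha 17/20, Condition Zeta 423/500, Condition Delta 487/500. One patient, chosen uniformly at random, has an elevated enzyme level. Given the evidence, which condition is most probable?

Taking complements, P(elevated | each) = Condition Beta 0.06, Condition Gamma 0.04, Condition Epsilon 0.097, Condition Alpha 0.15, Condition Zeta 0.154, Condition Delta 0.026.
Unnormalized posteriors (prior × likelihood):
  Condition Beta: 0.32 × 0.06 = 0.0192
  Condition Gamma: 0.075 × 0.04 = 0.003
  Condition Epsilon: 0.1025 × 0.097 = 0.0099425
  Condition Alpha: 0.24 × 0.15 = 0.036
  Condition Zeta: 0.0675 × 0.154 = 0.010395
  Condition Delta: 0.195 × 0.026 = 0.00507
Normalizing constant = 0.0836075.
Largest term belongs to Condition Alpha, so Condition Alpha is most probable.

Condition Alpha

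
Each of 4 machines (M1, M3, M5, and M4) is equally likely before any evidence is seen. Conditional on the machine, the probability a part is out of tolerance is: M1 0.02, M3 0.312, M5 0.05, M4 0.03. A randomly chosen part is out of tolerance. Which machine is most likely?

M3

Since the prior is uniform, the posterior is proportional to the likelihood:
  M1: 0.02
  M3: 0.312
  M5: 0.05
  M4: 0.03
Total = 0.412.
Largest term belongs to M3, so M3 is most probable.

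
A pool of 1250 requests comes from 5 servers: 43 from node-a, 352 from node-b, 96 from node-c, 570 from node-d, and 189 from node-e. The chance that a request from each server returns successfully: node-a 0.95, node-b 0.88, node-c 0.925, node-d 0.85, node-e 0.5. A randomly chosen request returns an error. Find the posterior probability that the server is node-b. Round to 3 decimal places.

0.182

Taking complements, P(error | each) = node-a 0.05, node-b 0.12, node-c 0.075, node-d 0.15, node-e 0.5.
Unnormalized posteriors (prior × likelihood):
  node-a: 0.0344 × 0.05 = 0.00172
  node-b: 0.2816 × 0.12 = 0.033792
  node-c: 0.0768 × 0.075 = 0.00576
  node-d: 0.456 × 0.15 = 0.0684
  node-e: 0.1512 × 0.5 = 0.0756
Normalizing constant = 0.185272.
P(node-b | evidence) = 0.033792 / 0.185272 ≈ 0.182.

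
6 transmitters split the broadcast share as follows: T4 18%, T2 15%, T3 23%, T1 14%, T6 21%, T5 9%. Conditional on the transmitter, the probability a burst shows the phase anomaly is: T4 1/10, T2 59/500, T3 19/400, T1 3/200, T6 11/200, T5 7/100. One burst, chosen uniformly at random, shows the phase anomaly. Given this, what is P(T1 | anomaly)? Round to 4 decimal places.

0.0315

By Bayes' rule, posterior ∝ prior × likelihood:
  T4: 0.18 × 0.1 = 0.018
  T2: 0.15 × 0.118 = 0.0177
  T3: 0.23 × 0.0475 = 0.010925
  T1: 0.14 × 0.015 = 0.0021
  T6: 0.21 × 0.055 = 0.01155
  T5: 0.09 × 0.07 = 0.0063
Normalizing constant = 0.066575.
P(T1 | evidence) = 0.0021 / 0.066575 ≈ 0.0315.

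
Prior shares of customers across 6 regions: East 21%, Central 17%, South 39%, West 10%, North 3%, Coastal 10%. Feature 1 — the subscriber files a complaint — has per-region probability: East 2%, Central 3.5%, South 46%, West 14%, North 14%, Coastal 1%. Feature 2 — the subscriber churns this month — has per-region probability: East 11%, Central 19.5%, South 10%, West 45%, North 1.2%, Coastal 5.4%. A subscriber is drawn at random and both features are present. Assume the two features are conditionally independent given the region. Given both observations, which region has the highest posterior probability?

South

By Bayes' rule, posterior ∝ prior × likelihood:
  East: 0.21 × 0.02 × 0.11 = 0.000462
  Central: 0.17 × 0.035 × 0.195 = 0.00116025
  South: 0.39 × 0.46 × 0.1 = 0.01794
  West: 0.1 × 0.14 × 0.45 = 0.0063
  North: 0.03 × 0.14 × 0.012 = 0.0000504
  Coastal: 0.1 × 0.01 × 0.054 = 0.000054
Sum = 0.02596665.
Largest term belongs to South, so South is most probable.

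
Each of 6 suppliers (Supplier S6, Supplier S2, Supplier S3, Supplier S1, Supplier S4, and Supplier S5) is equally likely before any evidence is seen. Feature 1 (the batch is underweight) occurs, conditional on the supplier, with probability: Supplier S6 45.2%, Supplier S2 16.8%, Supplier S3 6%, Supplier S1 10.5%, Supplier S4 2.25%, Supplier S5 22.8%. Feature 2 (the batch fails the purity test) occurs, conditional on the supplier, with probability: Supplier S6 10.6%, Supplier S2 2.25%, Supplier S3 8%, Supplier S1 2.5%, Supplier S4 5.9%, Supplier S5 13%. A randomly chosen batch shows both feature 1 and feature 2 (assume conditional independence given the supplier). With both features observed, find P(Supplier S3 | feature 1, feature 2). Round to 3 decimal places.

Since the prior is uniform, the posterior is proportional to the likelihood:
  Supplier S6: 0.452 × 0.106 = 0.047912
  Supplier S2: 0.168 × 0.0225 = 0.00378
  Supplier S3: 0.06 × 0.08 = 0.0048
  Supplier S1: 0.105 × 0.025 = 0.002625
  Supplier S4: 0.0225 × 0.059 = 0.0013275
  Supplier S5: 0.228 × 0.13 = 0.02964
Normalizing constant = 0.0900845.
P(Supplier S3 | evidence) = 0.0048 / 0.0900845 ≈ 0.053.

0.053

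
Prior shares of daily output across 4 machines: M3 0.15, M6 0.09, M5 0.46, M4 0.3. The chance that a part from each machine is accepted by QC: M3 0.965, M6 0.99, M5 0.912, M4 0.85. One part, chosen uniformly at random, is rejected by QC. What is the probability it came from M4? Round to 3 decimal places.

0.491

Taking complements, P(rejected | each) = M3 0.035, M6 0.01, M5 0.088, M4 0.15.
Compute prior × likelihood for every hypothesis:
  M3: 0.15 × 0.035 = 0.00525
  M6: 0.09 × 0.01 = 0.0009
  M5: 0.46 × 0.088 = 0.04048
  M4: 0.3 × 0.15 = 0.045
Sum = 0.09163.
P(M4 | evidence) = 0.045 / 0.09163 ≈ 0.491.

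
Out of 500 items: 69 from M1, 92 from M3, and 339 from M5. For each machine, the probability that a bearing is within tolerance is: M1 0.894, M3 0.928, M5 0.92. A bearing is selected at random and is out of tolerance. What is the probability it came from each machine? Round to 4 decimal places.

Taking complements, P(oversize | each) = M1 0.106, M3 0.072, M5 0.08.
Compute prior × likelihood for every hypothesis:
  M1: 0.138 × 0.106 = 0.014628
  M3: 0.184 × 0.072 = 0.013248
  M5: 0.678 × 0.08 = 0.05424
Total = 0.082116.
P(M1 | oversize) = 0.014628/0.082116 ≈ 0.1781
P(M3 | oversize) = 0.013248/0.082116 ≈ 0.1613
P(M5 | oversize) = 0.05424/0.082116 ≈ 0.6605
(Check: 0.1781+0.1613+0.6605 = 0.9999.)

M1 0.1781, M3 0.1613, M5 0.6605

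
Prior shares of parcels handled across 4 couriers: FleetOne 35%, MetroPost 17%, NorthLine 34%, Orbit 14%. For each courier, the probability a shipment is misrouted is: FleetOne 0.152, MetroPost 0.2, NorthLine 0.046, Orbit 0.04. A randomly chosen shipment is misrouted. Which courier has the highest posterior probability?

Prior × likelihood for each hypothesis:
  FleetOne: 0.35 × 0.152 = 0.0532
  MetroPost: 0.17 × 0.2 = 0.034
  NorthLine: 0.34 × 0.046 = 0.01564
  Orbit: 0.14 × 0.04 = 0.0056
Normalizing constant = 0.10844.
Largest term belongs to FleetOne, so FleetOne is most probable.

FleetOne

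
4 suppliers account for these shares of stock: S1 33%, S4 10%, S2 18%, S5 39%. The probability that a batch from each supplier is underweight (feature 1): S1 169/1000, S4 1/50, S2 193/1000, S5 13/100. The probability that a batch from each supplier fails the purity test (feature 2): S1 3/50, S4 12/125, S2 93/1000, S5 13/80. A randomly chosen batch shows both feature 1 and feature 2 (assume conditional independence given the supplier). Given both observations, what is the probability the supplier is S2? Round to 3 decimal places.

0.215

Prior × likelihood for each hypothesis:
  S1: 0.33 × 0.169 × 0.06 = 0.0033462
  S4: 0.1 × 0.02 × 0.096 = 0.000192
  S2: 0.18 × 0.193 × 0.093 = 0.00323082
  S5: 0.39 × 0.13 × 0.1625 = 0.00823875
Normalizing constant = 0.01500777.
P(S2 | evidence) = 0.00323082 / 0.01500777 ≈ 0.215.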